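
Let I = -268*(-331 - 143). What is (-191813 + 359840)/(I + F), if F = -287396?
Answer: -168027/160364 ≈ -1.0478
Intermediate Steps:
I = 127032 (I = -268*(-474) = 127032)
(-191813 + 359840)/(I + F) = (-191813 + 359840)/(127032 - 287396) = 168027/(-160364) = 168027*(-1/160364) = -168027/160364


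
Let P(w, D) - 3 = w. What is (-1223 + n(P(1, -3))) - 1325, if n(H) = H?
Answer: -2544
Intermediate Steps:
P(w, D) = 3 + w
(-1223 + n(P(1, -3))) - 1325 = (-1223 + (3 + 1)) - 1325 = (-1223 + 4) - 1325 = -1219 - 1325 = -2544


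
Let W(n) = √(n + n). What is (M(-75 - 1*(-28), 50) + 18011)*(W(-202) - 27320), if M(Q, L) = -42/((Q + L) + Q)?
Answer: -5412952580/11 + 396263*I*√101/11 ≈ -4.9209e+8 + 3.6204e+5*I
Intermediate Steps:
W(n) = √2*√n (W(n) = √(2*n) = √2*√n)
M(Q, L) = -42/(L + 2*Q) (M(Q, L) = -42/((L + Q) + Q) = -42/(L + 2*Q))
(M(-75 - 1*(-28), 50) + 18011)*(W(-202) - 27320) = (-42/(50 + 2*(-75 - 1*(-28))) + 18011)*(√2*√(-202) - 27320) = (-42/(50 + 2*(-75 + 28)) + 18011)*(√2*(I*√202) - 27320) = (-42/(50 + 2*(-47)) + 18011)*(2*I*√101 - 27320) = (-42/(50 - 94) + 18011)*(-27320 + 2*I*√101) = (-42/(-44) + 18011)*(-27320 + 2*I*√101) = (-42*(-1/44) + 18011)*(-27320 + 2*I*√101) = (21/22 + 18011)*(-27320 + 2*I*√101) = 396263*(-27320 + 2*I*√101)/22 = -5412952580/11 + 396263*I*√101/11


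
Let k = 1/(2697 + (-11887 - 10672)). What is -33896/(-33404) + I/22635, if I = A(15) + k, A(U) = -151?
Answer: 1261554716389/1251470755290 ≈ 1.0081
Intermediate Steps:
k = -1/19862 (k = 1/(2697 - 22559) = 1/(-19862) = -1/19862 ≈ -5.0347e-5)
I = -2999163/19862 (I = -151 - 1/19862 = -2999163/19862 ≈ -151.00)
-33896/(-33404) + I/22635 = -33896/(-33404) - 2999163/19862/22635 = -33896*(-1/33404) - 2999163/19862*1/22635 = 8474/8351 - 999721/149858790 = 1261554716389/1251470755290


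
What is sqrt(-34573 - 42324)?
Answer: I*sqrt(76897) ≈ 277.3*I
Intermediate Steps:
sqrt(-34573 - 42324) = sqrt(-76897) = I*sqrt(76897)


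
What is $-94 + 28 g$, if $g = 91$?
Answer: $2454$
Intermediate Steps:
$-94 + 28 g = -94 + 28 \cdot 91 = -94 + 2548 = 2454$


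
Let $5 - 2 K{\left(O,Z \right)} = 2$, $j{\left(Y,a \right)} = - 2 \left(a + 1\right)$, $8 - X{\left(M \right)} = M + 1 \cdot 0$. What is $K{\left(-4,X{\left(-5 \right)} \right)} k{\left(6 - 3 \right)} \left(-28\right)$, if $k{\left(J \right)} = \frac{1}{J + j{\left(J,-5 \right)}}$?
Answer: $- \frac{42}{11} \approx -3.8182$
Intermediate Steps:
$X{\left(M \right)} = 8 - M$ ($X{\left(M \right)} = 8 - \left(M + 1 \cdot 0\right) = 8 - \left(M + 0\right) = 8 - M$)
$j{\left(Y,a \right)} = -2 - 2 a$ ($j{\left(Y,a \right)} = - 2 \left(1 + a\right) = -2 - 2 a$)
$K{\left(O,Z \right)} = \frac{3}{2}$ ($K{\left(O,Z \right)} = \frac{5}{2} - 1 = \frac{3}{2}$)
$k{\left(J \right)} = \frac{1}{8 + J}$ ($k{\left(J \right)} = \frac{1}{J - -8} = \frac{1}{J + \left(-2 + 10\right)} = \frac{1}{J + 8} = \frac{1}{8 + J}$)
$K{\left(-4,X{\left(-5 \right)} \right)} k{\left(6 - 3 \right)} \left(-28\right) = \frac{3}{2 \left(8 + \left(6 - 3\right)\right)} \left(-28\right) = \frac{3}{2 \left(8 + 3\right)} \left(-28\right) = \frac{3}{2 \cdot 11} \left(-28\right) = \frac{3}{2} \cdot \frac{1}{11} \left(-28\right) = \frac{3}{22} \left(-28\right) = - \frac{42}{11}$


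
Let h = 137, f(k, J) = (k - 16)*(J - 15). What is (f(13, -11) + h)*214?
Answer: 46010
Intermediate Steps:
f(k, J) = (-16 + k)*(-15 + J)
(f(13, -11) + h)*214 = ((240 - 16*(-11) - 15*13 - 11*13) + 137)*214 = ((240 + 176 - 195 - 143) + 137)*214 = (78 + 137)*214 = 215*214 = 46010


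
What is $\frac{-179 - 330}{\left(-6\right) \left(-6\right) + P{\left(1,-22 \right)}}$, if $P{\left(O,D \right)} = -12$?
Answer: $- \frac{509}{24} \approx -21.208$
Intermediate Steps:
$\frac{-179 - 330}{\left(-6\right) \left(-6\right) + P{\left(1,-22 \right)}} = \frac{-179 - 330}{\left(-6\right) \left(-6\right) - 12} = - \frac{509}{36 - 12} = - \frac{509}{24}$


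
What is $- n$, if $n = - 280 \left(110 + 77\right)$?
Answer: $52360$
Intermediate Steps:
$n = -52360$ ($n = \left(-280\right) 187 = -52360$)
$- n = \left(-1\right) \left(-52360\right) = 52360$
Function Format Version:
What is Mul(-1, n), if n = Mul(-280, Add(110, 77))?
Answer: 52360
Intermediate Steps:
n = -52360 (n = Mul(-280, 187) = -52360)
Mul(-1, n) = Mul(-1, -52360) = 52360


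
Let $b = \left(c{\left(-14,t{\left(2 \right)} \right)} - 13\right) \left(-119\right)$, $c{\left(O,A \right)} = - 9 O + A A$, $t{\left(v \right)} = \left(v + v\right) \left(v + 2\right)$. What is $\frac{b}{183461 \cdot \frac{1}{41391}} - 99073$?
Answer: $- \frac{19993551854}{183461} \approx -1.0898 \cdot 10^{5}$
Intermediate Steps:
$t{\left(v \right)} = 2 v \left(2 + v\right)$
$c{\left(O,A \right)} = A^{2} - 9 O$ ($c{\left(O,A \right)} = - 9 O + A^{2} = A^{2} - 9 O$)
$b = -43911$ ($b = \left(\left(\left(2 \cdot 2 \left(2 + 2\right)\right)^{2} - -126\right) - 13\right) \left(-119\right) = \left(\left(\left(2 \cdot 2 \cdot 4\right)^{2} + 126\right) - 13\right) \left(-119\right) = \left(\left(16^{2} + 126\right) - 13\right) \left(-119\right) = \left(\left(256 + 126\right) - 13\right) \left(-119\right) = \left(382 - 13\right) \left(-119\right) = 369 \left(-119\right) = -43911$)
$\frac{b}{183461 \cdot \frac{1}{41391}} - 99073 = - \frac{43911}{183461 \cdot \frac{1}{41391}} - 99073 = - \frac{43911}{\frac{183461}{41391}} - 99073 = \left(-43911\right) \frac{41391}{183461} - 99073 = - \frac{1817520201}{183461} - 99073 = - \frac{19993551854}{183461}$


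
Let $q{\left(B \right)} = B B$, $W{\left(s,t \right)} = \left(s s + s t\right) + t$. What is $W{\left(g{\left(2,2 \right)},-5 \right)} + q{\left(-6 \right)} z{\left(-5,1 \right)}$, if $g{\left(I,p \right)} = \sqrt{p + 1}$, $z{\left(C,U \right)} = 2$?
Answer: $70 - 5 \sqrt{3} \approx 61.34$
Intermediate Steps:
$g{\left(I,p \right)} = \sqrt{1 + p}$
$W{\left(s,t \right)} = t + s^{2} + s t$ ($W{\left(s,t \right)} = \left(s^{2} + s t\right) + t = t + s^{2} + s t$)
$q{\left(B \right)} = B^{2}$
$W{\left(g{\left(2,2 \right)},-5 \right)} + q{\left(-6 \right)} z{\left(-5,1 \right)} = \left(-5 + \left(\sqrt{1 + 2}\right)^{2} + \sqrt{1 + 2} \left(-5\right)\right) + \left(-6\right)^{2} \cdot 2 = \left(-5 + \left(\sqrt{3}\right)^{2} + \sqrt{3} \left(-5\right)\right) + 36 \cdot 2 = \left(-5 + 3 - 5 \sqrt{3}\right) + 72 = \left(-2 - 5 \sqrt{3}\right) + 72 = 70 - 5 \sqrt{3}$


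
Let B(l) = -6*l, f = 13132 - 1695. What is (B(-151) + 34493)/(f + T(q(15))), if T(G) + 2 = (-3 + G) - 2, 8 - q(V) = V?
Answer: 35399/11423 ≈ 3.0989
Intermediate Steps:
f = 11437
q(V) = 8 - V
T(G) = -7 + G (T(G) = -2 + ((-3 + G) - 2) = -2 + (-5 + G) = -7 + G)
(B(-151) + 34493)/(f + T(q(15))) = (-6*(-151) + 34493)/(11437 + (-7 + (8 - 1*15))) = (906 + 34493)/(11437 + (-7 + (8 - 15))) = 35399/(11437 + (-7 - 7)) = 35399/(11437 - 14) = 35399/11423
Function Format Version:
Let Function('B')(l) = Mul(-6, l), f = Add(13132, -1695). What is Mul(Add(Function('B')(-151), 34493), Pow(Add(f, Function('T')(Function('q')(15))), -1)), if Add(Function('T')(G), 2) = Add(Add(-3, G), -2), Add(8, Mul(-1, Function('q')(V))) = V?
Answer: Rational(35399, 11423) ≈ 3.0989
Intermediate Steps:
f = 11437
Function('q')(V) = Add(8, Mul(-1, V))
Function('T')(G) = Add(-7, G) (Function('T')(G) = Add(-2, Add(Add(-3, G), -2)) = Add(-2, Add(-5, G)) = Add(-7, G))
Mul(Add(Function('B')(-151), 34493), Pow(Add(f, Function('T')(Function('q')(15))), -1)) = Mul(Add(Mul(-6, -151), 34493), Pow(Add(11437, Add(-7, Add(8, Mul(-1, 15)))), -1)) = Mul(Add(906, 34493), Pow(Add(11437, Add(-7, Add(8, -15))), -1)) = Mul(35399, Pow(Add(11437, Add(-7, -7)), -1)) = Mul(35399, Pow(Add(11437, -14), -1)) = Mul(35399, Pow(11423, -1)) = Mul(35399, Rational(1, 11423)) = Rational(35399, 11423)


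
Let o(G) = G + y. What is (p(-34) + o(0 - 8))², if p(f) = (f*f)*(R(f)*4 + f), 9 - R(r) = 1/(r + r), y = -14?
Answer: 5560164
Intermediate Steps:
o(G) = -14 + G (o(G) = G - 14 = -14 + G)
R(r) = 9 - 1/(2*r) (R(r) = 9 - 1/(r + r) = 9 - 1/(2*r))
p(f) = f²*(36 + f - 2/f) (p(f) = (f*f)*((9 - 1/(2*f))*4 + f) = f²*((36 - 2/f) + f) = f²*(36 + f - 2/f))
(p(-34) + o(0 - 8))² = (-34*(-2 + (-34)² + 36*(-34)) + (-14 + (0 - 8)))² = (-34*(-2 + 1156 - 1224) + (-14 - 8))² = (-34*(-70) - 22)² = (2380 - 22)² = 2358² = 5560164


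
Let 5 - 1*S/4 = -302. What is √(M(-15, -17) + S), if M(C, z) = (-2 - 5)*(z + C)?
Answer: 22*√3 ≈ 38.105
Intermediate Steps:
M(C, z) = -7*C - 7*z (M(C, z) = -7*(C + z) = -7*C - 7*z)
S = 1228 (S = 20 - 4*(-302) = 20 + 1208 = 1228)
√(M(-15, -17) + S) = √((-7*(-15) - 7*(-17)) + 1228) = √((105 + 119) + 1228) = √(224 + 1228) = √1452 = 22*√3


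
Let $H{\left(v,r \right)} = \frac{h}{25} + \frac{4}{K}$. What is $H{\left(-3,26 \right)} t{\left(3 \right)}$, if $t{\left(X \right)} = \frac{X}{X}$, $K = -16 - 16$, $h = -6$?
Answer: $- \frac{73}{200} \approx -0.365$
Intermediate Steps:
$K = -32$ ($K = -16 - 16 = -32$)
$H{\left(v,r \right)} = - \frac{73}{200}$ ($H{\left(v,r \right)} = - \frac{6}{25} + \frac{4}{-32} = \left(-6\right) \frac{1}{25} + 4 \left(- \frac{1}{32}\right) = - \frac{6}{25} - \frac{1}{8} = - \frac{73}{200}$)
$t{\left(X \right)} = 1$
$H{\left(-3,26 \right)} t{\left(3 \right)} = \left(- \frac{73}{200}\right) 1 = - \frac{73}{200}$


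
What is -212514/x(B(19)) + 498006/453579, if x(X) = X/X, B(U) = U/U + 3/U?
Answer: -32130463200/151193 ≈ -2.1251e+5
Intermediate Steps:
B(U) = 1 + 3/U
x(X) = 1
-212514/x(B(19)) + 498006/453579 = -212514/1 + 498006/453579 = -212514*1 + 498006*(1/453579) = -212514 + 166002/151193 = -32130463200/151193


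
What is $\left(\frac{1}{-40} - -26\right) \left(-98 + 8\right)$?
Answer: $- \frac{9351}{4} \approx -2337.8$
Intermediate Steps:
$\left(\frac{1}{-40} - -26\right) \left(-98 + 8\right) = \left(- \frac{1}{40} + 26\right) \left(-90\right) = \frac{1039}{40} \left(-90\right) = - \frac{9351}{4}$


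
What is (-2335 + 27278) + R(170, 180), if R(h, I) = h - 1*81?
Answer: 25032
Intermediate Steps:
R(h, I) = -81 + h (R(h, I) = h - 81 = -81 + h)
(-2335 + 27278) + R(170, 180) = (-2335 + 27278) + (-81 + 170) = 24943 + 89 = 25032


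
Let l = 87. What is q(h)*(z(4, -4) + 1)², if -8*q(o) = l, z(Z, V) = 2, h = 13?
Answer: -783/8 ≈ -97.875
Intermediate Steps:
q(o) = -87/8 (q(o) = -⅛*87 = -87/8)
q(h)*(z(4, -4) + 1)² = -87*(2 + 1)²/8 = -87/8*3² = -87/8*9 = -783/8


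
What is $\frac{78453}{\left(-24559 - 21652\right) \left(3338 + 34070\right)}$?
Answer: $- \frac{78453}{1728661088} \approx -4.5384 \cdot 10^{-5}$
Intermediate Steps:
$\frac{78453}{\left(-24559 - 21652\right) \left(3338 + 34070\right)} = \frac{78453}{\left(-46211\right) 37408} = \frac{78453}{-1728661088} = 78453 \left(- \frac{1}{1728661088}\right) = - \frac{78453}{1728661088}$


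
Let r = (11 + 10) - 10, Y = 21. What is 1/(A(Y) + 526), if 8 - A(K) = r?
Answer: 1/523 ≈ 0.0019120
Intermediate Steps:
r = 11 (r = 21 - 10 = 11)
A(K) = -3 (A(K) = 8 - 1*11 = 8 - 11 = -3)
1/(A(Y) + 526) = 1/(-3 + 526) = 1/523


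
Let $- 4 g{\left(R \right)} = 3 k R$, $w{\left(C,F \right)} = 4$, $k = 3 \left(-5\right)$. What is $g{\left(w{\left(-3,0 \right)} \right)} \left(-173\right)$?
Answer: $-7785$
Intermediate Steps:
$k = -15$
$g{\left(R \right)} = \frac{45 R}{4}$ ($g{\left(R \right)} = - \frac{3 \left(-15\right) R}{4} = - \frac{\left(-45\right) R}{4} = \frac{45 R}{4}$)
$g{\left(w{\left(-3,0 \right)} \right)} \left(-173\right) = \frac{45}{4} \cdot 4 \left(-173\right) = 45 \left(-173\right) = -7785$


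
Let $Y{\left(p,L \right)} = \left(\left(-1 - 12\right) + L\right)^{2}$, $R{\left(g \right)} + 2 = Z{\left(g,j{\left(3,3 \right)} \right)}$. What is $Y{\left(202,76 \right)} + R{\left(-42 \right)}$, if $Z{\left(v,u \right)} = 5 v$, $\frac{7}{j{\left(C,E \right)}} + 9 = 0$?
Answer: $3757$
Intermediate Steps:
$j{\left(C,E \right)} = - \frac{7}{9}$ ($j{\left(C,E \right)} = \frac{7}{-9 + 0} = \frac{7}{-9} = 7 \left(- \frac{1}{9}\right) = - \frac{7}{9}$)
$R{\left(g \right)} = -2 + 5 g$
$Y{\left(p,L \right)} = \left(-13 + L\right)^{2}$ ($Y{\left(p,L \right)} = \left(\left(-1 - 12\right) + L\right)^{2} = \left(-13 + L\right)^{2}$)
$Y{\left(202,76 \right)} + R{\left(-42 \right)} = \left(-13 + 76\right)^{2} + \left(-2 + 5 \left(-42\right)\right) = 63^{2} - 212 = 3969 - 212 = 3757$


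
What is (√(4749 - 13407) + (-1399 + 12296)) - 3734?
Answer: 7163 + 3*I*√962 ≈ 7163.0 + 93.048*I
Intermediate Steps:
(√(4749 - 13407) + (-1399 + 12296)) - 3734 = (√(-8658) + 10897) - 3734 = (3*I*√962 + 10897) - 3734 = (10897 + 3*I*√962) - 3734 = 7163 + 3*I*√962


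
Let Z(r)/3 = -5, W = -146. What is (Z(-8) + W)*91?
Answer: -14651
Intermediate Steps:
Z(r) = -15 (Z(r) = 3*(-5) = -15)
(Z(-8) + W)*91 = (-15 - 146)*91 = -161*91 = -14651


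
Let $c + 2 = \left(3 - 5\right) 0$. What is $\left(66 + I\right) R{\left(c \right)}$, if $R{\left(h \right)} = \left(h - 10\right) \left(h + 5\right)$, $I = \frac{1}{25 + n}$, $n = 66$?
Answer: $- \frac{216252}{91} \approx -2376.4$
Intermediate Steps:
$I = \frac{1}{91}$ ($I = \frac{1}{25 + 66} = \frac{1}{91} \approx 0.010989$)
$c = -2$ ($c = -2 + \left(3 - 5\right) 0 = -2 - 0 = -2 + 0 = -2$)
$R{\left(h \right)} = \left(-10 + h\right) \left(5 + h\right)$
$\left(66 + I\right) R{\left(c \right)} = \left(66 + \frac{1}{91}\right) \left(-50 + \left(-2\right)^{2} - -10\right) = \frac{6007 \left(-50 + 4 + 10\right)}{91} = \frac{6007}{91} \left(-36\right) = - \frac{216252}{91}$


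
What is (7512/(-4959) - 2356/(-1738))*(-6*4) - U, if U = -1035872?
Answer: 495997025104/478819 ≈ 1.0359e+6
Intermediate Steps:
(7512/(-4959) - 2356/(-1738))*(-6*4) - U = (7512/(-4959) - 2356/(-1738))*(-6*4) - 1*(-1035872) = (7512*(-1/4959) - 2356*(-1/1738))*(-24) + 1035872 = (-2504/1653 + 1178/869)*(-24) + 1035872 = -228742/1436457*(-24) + 1035872 = 1829936/478819 + 1035872 = 495997025104/478819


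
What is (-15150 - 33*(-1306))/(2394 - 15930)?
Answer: -2329/1128 ≈ -2.0647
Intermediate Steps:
(-15150 - 33*(-1306))/(2394 - 15930) = (-15150 + 43098)/(-13536) = 27948*(-1/13536) = -2329/1128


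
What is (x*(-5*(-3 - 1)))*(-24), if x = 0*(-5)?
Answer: 0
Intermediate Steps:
x = 0
(x*(-5*(-3 - 1)))*(-24) = (0*(-5*(-3 - 1)))*(-24) = (0*(-5*(-4)))*(-24) = (0*20)*(-24) = 0*(-24) = 0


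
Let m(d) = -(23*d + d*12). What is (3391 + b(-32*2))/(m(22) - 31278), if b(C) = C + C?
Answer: -3263/32048 ≈ -0.10182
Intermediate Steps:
b(C) = 2*C
m(d) = -35*d (m(d) = -(23*d + 12*d) = -35*d)
(3391 + b(-32*2))/(m(22) - 31278) = (3391 + 2*(-32*2))/(-35*22 - 31278) = (3391 + 2*(-64))/(-770 - 31278) = (3391 - 128)/(-32048) = 3263*(-1/32048) = -3263/32048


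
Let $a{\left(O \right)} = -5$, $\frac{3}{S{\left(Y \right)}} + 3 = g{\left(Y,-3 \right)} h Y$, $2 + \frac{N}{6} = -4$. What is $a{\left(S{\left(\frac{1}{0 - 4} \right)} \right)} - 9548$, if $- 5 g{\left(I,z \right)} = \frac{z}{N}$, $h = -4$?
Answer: $-9553$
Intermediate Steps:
$N = -36$ ($N = -12 + 6 \left(-4\right) = -12 - 24 = -36$)
$g{\left(I,z \right)} = \frac{z}{180}$ ($g{\left(I,z \right)} = - \frac{z \frac{1}{-36}}{5} = - \frac{z \left(- \frac{1}{36}\right)}{5} = - \frac{\left(- \frac{1}{36}\right) z}{5} = \frac{z}{180}$)
$S{\left(Y \right)} = \frac{3}{-3 + \frac{Y}{15}}$ ($S{\left(Y \right)} = \frac{3}{-3 + \frac{1}{180} \left(-3\right) \left(-4\right) Y} = \frac{3}{-3 + \left(- \frac{1}{60}\right) \left(-4\right) Y} = \frac{3}{-3 + \frac{Y}{15}}$)
$a{\left(S{\left(\frac{1}{0 - 4} \right)} \right)} - 9548 = -5 - 9548 = -9553$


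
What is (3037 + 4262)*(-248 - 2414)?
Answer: -19429938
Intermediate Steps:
(3037 + 4262)*(-248 - 2414) = 7299*(-2662) = -19429938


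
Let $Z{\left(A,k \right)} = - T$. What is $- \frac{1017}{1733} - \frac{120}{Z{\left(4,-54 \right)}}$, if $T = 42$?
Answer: $\frac{27541}{12131} \approx 2.2703$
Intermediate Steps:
$Z{\left(A,k \right)} = -42$ ($Z{\left(A,k \right)} = \left(-1\right) 42 = -42$)
$- \frac{1017}{1733} - \frac{120}{Z{\left(4,-54 \right)}} = - \frac{1017}{1733} - \frac{120}{-42} = \left(-1017\right) \frac{1}{1733} - - \frac{20}{7} = - \frac{1017}{1733} + \frac{20}{7} = \frac{27541}{12131}$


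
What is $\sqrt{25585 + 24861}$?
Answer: $\sqrt{50446} \approx 224.6$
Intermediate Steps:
$\sqrt{25585 + 24861} = \sqrt{50446}$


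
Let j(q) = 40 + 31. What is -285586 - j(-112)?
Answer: -285657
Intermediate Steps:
j(q) = 71
-285586 - j(-112) = -285586 - 1*71 = -285586 - 71 = -285657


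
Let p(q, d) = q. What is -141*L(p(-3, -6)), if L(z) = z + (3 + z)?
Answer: 423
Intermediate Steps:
L(z) = 3 + 2*z
-141*L(p(-3, -6)) = -141*(3 + 2*(-3)) = -141*(3 - 6) = -141*(-3) = 423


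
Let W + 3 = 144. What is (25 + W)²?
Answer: 27556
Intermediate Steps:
W = 141 (W = -3 + 144 = 141)
(25 + W)² = (25 + 141)² = 166² = 27556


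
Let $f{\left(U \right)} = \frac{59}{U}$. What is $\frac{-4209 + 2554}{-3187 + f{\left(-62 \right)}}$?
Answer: $\frac{102610}{197653} \approx 0.51914$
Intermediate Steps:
$\frac{-4209 + 2554}{-3187 + f{\left(-62 \right)}} = \frac{-4209 + 2554}{-3187 + \frac{59}{-62}} = - \frac{1655}{-3187 + 59 \left(- \frac{1}{62}\right)} = - \frac{1655}{-3187 - \frac{59}{62}} = - \frac{1655}{- \frac{197653}{62}} = \left(-1655\right) \left(- \frac{62}{197653}\right) = \frac{102610}{197653}$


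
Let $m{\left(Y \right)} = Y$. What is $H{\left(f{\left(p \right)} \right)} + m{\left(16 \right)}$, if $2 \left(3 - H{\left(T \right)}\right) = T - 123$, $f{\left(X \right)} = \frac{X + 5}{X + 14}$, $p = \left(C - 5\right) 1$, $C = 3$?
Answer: $\frac{643}{8} \approx 80.375$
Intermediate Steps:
$p = -2$ ($p = \left(3 - 5\right) 1 = \left(-2\right) 1 = -2$)
$f{\left(X \right)} = \frac{5 + X}{14 + X}$
$H{\left(T \right)} = \frac{129}{2} - \frac{T}{2}$ ($H{\left(T \right)} = 3 - \frac{T - 123}{2} = 3 - \frac{-123 + T}{2} = 3 - \left(- \frac{123}{2} + \frac{T}{2}\right) = \frac{129}{2} - \frac{T}{2}$)
$H{\left(f{\left(p \right)} \right)} + m{\left(16 \right)} = \left(\frac{129}{2} - \frac{\frac{1}{14 - 2} \left(5 - 2\right)}{2}\right) + 16 = \left(\frac{129}{2} - \frac{\frac{1}{12} \cdot 3}{2}\right) + 16 = \left(\frac{129}{2} - \frac{1}{8}\right) + 16 = \frac{515}{8} + 16 = \frac{643}{8}$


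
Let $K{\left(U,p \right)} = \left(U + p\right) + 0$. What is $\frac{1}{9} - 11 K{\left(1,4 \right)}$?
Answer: $- \frac{494}{9} \approx -54.889$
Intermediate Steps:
$K{\left(U,p \right)} = U + p$
$\frac{1}{9} - 11 K{\left(1,4 \right)} = \frac{1}{9} - 11 \left(1 + 4\right) = \frac{1}{9} - 55 = - \frac{494}{9}$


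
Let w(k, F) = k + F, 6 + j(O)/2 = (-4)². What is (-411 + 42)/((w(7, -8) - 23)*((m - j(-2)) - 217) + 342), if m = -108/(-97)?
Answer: -3977/64702 ≈ -0.061466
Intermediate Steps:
j(O) = 20 (j(O) = -12 + 2*(-4)² = -12 + 2*16 = -12 + 32 = 20)
m = 108/97 (m = -108*(-1/97) = 108/97 ≈ 1.1134)
w(k, F) = F + k
(-411 + 42)/((w(7, -8) - 23)*((m - j(-2)) - 217) + 342) = (-411 + 42)/(((-8 + 7) - 23)*((108/97 - 1*20) - 217) + 342) = -369/((-1 - 23)*((108/97 - 20) - 217) + 342) = -369/(-24*(-1832/97 - 217) + 342) = -369/(-24*(-22881/97) + 342) = -369/(549144/97 + 342) = -369/582318/97 = -369*97/582318 = -3977/64702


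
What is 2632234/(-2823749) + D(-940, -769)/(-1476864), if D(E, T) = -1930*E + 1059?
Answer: -9013287420167/4170293243136 ≈ -2.1613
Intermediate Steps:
D(E, T) = 1059 - 1930*E
2632234/(-2823749) + D(-940, -769)/(-1476864) = 2632234/(-2823749) + (1059 - 1930*(-940))/(-1476864) = 2632234*(-1/2823749) + (1059 + 1814200)*(-1/1476864) = -2632234/2823749 + 1815259*(-1/1476864) = -2632234/2823749 - 1815259/1476864 = -9013287420167/4170293243136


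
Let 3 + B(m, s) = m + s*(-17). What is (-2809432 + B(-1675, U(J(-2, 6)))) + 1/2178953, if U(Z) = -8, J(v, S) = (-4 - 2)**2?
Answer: -6124980230221/2178953 ≈ -2.8110e+6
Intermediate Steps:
J(v, S) = 36 (J(v, S) = (-6)**2 = 36)
B(m, s) = -3 + m - 17*s (B(m, s) = -3 + (m + s*(-17)) = -3 + (m - 17*s) = -3 + m - 17*s)
(-2809432 + B(-1675, U(J(-2, 6)))) + 1/2178953 = (-2809432 + (-3 - 1675 - 17*(-8))) + 1/2178953 = (-2809432 + (-3 - 1675 + 136)) + 1/2178953 = (-2809432 - 1542) + 1/2178953 = -2810974 + 1/2178953 = -6124980230221/2178953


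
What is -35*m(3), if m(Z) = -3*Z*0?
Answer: 0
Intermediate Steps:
m(Z) = 0
-35*m(3) = -35*0 = 0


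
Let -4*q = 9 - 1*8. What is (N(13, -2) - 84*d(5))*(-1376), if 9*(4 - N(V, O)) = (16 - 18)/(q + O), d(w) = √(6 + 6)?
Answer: -434816/81 + 231168*√3 ≈ 3.9503e+5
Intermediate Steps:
q = -¼ (q = -(9 - 1*8)/4 = -(9 - 8)/4 = -¼*1 = -¼ ≈ -0.25000)
d(w) = 2*√3 (d(w) = √12 = 2*√3)
N(V, O) = 4 + 2/(9*(-¼ + O)) (N(V, O) = 4 - (16 - 18)/(9*(-¼ + O)) = 4 - (-2)/(9*(-¼ + O)) = 4 + 2/(9*(-¼ + O)))
(N(13, -2) - 84*d(5))*(-1376) = (4*(-7 + 36*(-2))/(9*(-1 + 4*(-2))) - 168*√3)*(-1376) = (4*(-7 - 72)/(9*(-1 - 8)) - 168*√3)*(-1376) = ((4/9)*(-79)/(-9) - 168*√3)*(-1376) = ((4/9)*(-⅑)*(-79) - 168*√3)*(-1376) = (316/81 - 168*√3)*(-1376) = -434816/81 + 231168*√3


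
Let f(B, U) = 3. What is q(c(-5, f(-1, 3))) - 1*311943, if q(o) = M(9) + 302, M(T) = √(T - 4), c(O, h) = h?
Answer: -311641 + √5 ≈ -3.1164e+5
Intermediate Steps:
M(T) = √(-4 + T)
q(o) = 302 + √5 (q(o) = √(-4 + 9) + 302 = √5 + 302 = 302 + √5)
q(c(-5, f(-1, 3))) - 1*311943 = (302 + √5) - 1*311943 = (302 + √5) - 311943 = -311641 + √5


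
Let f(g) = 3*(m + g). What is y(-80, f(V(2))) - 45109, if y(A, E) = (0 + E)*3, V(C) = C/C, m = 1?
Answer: -45091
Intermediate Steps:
V(C) = 1
f(g) = 3 + 3*g (f(g) = 3*(1 + g) = 3 + 3*g)
y(A, E) = 3*E (y(A, E) = E*3 = 3*E)
y(-80, f(V(2))) - 45109 = 3*(3 + 3*1) - 45109 = 3*(3 + 3) - 45109 = 3*6 - 45109 = 18 - 45109 = -45091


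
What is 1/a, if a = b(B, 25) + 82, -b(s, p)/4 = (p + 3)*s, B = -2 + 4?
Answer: -1/142 ≈ -0.0070423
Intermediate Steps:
B = 2
b(s, p) = -4*s*(3 + p) (b(s, p) = -4*(p + 3)*s = -4*(3 + p)*s = -4*s*(3 + p))
a = -142 (a = -4*2*(3 + 25) + 82 = -4*2*28 + 82 = -224 + 82 = -142)
1/a = 1/(-142) = -1/142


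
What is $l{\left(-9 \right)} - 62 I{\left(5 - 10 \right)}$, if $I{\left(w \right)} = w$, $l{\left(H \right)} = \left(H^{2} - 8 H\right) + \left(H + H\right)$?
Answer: $445$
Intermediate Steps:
$l{\left(H \right)} = H^{2} - 6 H$ ($l{\left(H \right)} = \left(H^{2} - 8 H\right) + 2 H = H^{2} - 6 H$)
$l{\left(-9 \right)} - 62 I{\left(5 - 10 \right)} = - 9 \left(-6 - 9\right) - 62 \left(5 - 10\right) = \left(-9\right) \left(-15\right) - 62 \left(5 - 10\right) = 135 - -310 = 135 + 310 = 445$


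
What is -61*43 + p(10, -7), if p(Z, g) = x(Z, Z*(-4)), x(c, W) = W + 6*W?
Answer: -2903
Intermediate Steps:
x(c, W) = 7*W
p(Z, g) = -28*Z (p(Z, g) = 7*(Z*(-4)) = 7*(-4*Z) = -28*Z)
-61*43 + p(10, -7) = -61*43 - 28*10 = -2623 - 280 = -2903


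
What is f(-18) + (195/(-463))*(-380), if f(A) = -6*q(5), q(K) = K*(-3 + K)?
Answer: 46320/463 ≈ 100.04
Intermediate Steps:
f(A) = -60 (f(A) = -30*(-3 + 5) = -30*2 = -6*10 = -60)
f(-18) + (195/(-463))*(-380) = -60 + (195/(-463))*(-380) = -60 + (195*(-1/463))*(-380) = -60 - 195/463*(-380) = -60 + 74100/463 = 46320/463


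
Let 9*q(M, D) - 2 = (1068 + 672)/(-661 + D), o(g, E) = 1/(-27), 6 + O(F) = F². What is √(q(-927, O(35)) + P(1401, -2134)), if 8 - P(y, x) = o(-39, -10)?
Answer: 49*√31/93 ≈ 2.9336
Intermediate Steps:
O(F) = -6 + F²
o(g, E) = -1/27
P(y, x) = 217/27 (P(y, x) = 8 - 1*(-1/27) = 8 + 1/27 = 217/27)
q(M, D) = 2/9 + 580/(3*(-661 + D)) (q(M, D) = 2/9 + ((1068 + 672)/(-661 + D))/9 = 2/9 + (1740/(-661 + D))/9 = 2/9 + 580/(3*(-661 + D)))
√(q(-927, O(35)) + P(1401, -2134)) = √(2*(209 + (-6 + 35²))/(9*(-661 + (-6 + 35²))) + 217/27) = √(2*(209 + (-6 + 1225))/(9*(-661 + (-6 + 1225))) + 217/27) = √(2*(209 + 1219)/(9*(-661 + 1219)) + 217/27) = √((2/9)*1428/558 + 217/27) = √((2/9)*(1/558)*1428 + 217/27) = √(476/837 + 217/27) = √(2401/279) = 49*√31/93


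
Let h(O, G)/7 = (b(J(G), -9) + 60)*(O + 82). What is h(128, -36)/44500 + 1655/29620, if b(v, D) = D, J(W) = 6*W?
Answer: 22942589/13180900 ≈ 1.7406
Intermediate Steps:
h(O, G) = 29274 + 357*O (h(O, G) = 7*((-9 + 60)*(O + 82)) = 7*(51*(82 + O)) = 7*(4182 + 51*O) = 29274 + 357*O)
h(128, -36)/44500 + 1655/29620 = (29274 + 357*128)/44500 + 1655/29620 = (29274 + 45696)*(1/44500) + 1655*(1/29620) = 74970*(1/44500) + 331/5924 = 7497/4450 + 331/5924 = 22942589/13180900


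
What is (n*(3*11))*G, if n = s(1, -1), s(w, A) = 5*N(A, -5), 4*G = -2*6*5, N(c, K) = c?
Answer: 2475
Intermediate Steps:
G = -15 (G = (-2*6*5)/4 = (-12*5)/4 = (¼)*(-60) = -15)
s(w, A) = 5*A
n = -5 (n = 5*(-1) = -5)
(n*(3*11))*G = -15*11*(-15) = -5*33*(-15) = -165*(-15) = 2475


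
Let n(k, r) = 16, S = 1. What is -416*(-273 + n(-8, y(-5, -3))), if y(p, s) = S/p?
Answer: 106912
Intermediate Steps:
y(p, s) = 1/p
-416*(-273 + n(-8, y(-5, -3))) = -416*(-273 + 16) = -416*(-257) = 106912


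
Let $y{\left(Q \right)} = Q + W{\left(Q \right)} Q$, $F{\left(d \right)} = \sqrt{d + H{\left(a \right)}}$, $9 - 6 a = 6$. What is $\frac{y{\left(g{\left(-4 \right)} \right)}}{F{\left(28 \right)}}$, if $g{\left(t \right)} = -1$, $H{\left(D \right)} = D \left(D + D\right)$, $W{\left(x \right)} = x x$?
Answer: $- \frac{2 \sqrt{114}}{57} \approx -0.37463$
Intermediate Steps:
$a = \frac{1}{2}$ ($a = \frac{3}{2} - 1 = \frac{1}{2} \approx 0.5$)
$W{\left(x \right)} = x^{2}$
$H{\left(D \right)} = 2 D^{2}$ ($H{\left(D \right)} = D 2 D = 2 D^{2}$)
$F{\left(d \right)} = \sqrt{\frac{1}{2} + d}$ ($F{\left(d \right)} = \sqrt{d + \frac{2}{4}} = \sqrt{d + 2 \cdot \frac{1}{4}} = \sqrt{d + \frac{1}{2}} = \sqrt{\frac{1}{2} + d}$)
$y{\left(Q \right)} = Q + Q^{3}$ ($y{\left(Q \right)} = Q + Q^{2} Q = Q + Q^{3}$)
$\frac{y{\left(g{\left(-4 \right)} \right)}}{F{\left(28 \right)}} = \frac{-1 + \left(-1\right)^{3}}{\frac{1}{2} \sqrt{2 + 4 \cdot 28}} = \frac{-1 - 1}{\frac{1}{2} \sqrt{2 + 112}} = - \frac{2}{\frac{1}{2} \sqrt{114}} = - 2 \frac{\sqrt{114}}{57} = - \frac{2 \sqrt{114}}{57}$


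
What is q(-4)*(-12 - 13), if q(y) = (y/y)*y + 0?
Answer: 100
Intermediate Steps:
q(y) = y (q(y) = 1*y + 0 = y + 0 = y)
q(-4)*(-12 - 13) = -4*(-12 - 13) = -4*(-25) = 100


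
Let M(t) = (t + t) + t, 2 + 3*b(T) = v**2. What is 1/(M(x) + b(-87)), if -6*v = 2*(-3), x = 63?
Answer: 3/566 ≈ 0.0053004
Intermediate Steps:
v = 1 (v = -(-3)/3 = -1/6*(-6) = 1)
b(T) = -1/3 (b(T) = -2/3 + (1/3)*1**2 = -2/3 + (1/3)*1 = -2/3 + 1/3 = -1/3)
M(t) = 3*t (M(t) = 2*t + t = 3*t)
1/(M(x) + b(-87)) = 1/(3*63 - 1/3) = 1/(189 - 1/3) = 1/(566/3) = 3/566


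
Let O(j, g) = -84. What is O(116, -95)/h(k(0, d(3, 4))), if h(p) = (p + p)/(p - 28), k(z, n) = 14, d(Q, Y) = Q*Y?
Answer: 42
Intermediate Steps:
h(p) = 2*p/(-28 + p) (h(p) = (2*p)/(-28 + p) = 2*p/(-28 + p))
O(116, -95)/h(k(0, d(3, 4))) = -84/(2*14/(-28 + 14)) = -84/(2*14/(-14)) = -84/(2*14*(-1/14)) = -84/(-2) = -84*(-1/2) = 42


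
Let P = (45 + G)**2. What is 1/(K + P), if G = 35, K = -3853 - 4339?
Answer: -1/1792 ≈ -0.00055804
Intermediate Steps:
K = -8192
P = 6400 (P = (45 + 35)**2 = 80**2 = 6400)
1/(K + P) = 1/(-8192 + 6400) = 1/(-1792) = -1/1792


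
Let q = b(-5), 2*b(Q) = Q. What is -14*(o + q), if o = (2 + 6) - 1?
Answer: -63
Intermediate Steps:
b(Q) = Q/2
q = -5/2 (q = (1/2)*(-5) = -5/2 ≈ -2.5000)
o = 7 (o = 8 - 1 = 7)
-14*(o + q) = -14*(7 - 5/2) = -14*9/2 = -63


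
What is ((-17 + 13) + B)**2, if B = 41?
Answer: 1369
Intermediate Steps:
((-17 + 13) + B)**2 = ((-17 + 13) + 41)**2 = (-4 + 41)**2 = 37**2 = 1369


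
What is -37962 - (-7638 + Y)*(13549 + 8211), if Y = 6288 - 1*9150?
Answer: 228442038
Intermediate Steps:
Y = -2862 (Y = 6288 - 9150 = -2862)
-37962 - (-7638 + Y)*(13549 + 8211) = -37962 - (-7638 - 2862)*(13549 + 8211) = -37962 - (-10500)*21760 = -37962 - 1*(-228480000) = -37962 + 228480000 = 228442038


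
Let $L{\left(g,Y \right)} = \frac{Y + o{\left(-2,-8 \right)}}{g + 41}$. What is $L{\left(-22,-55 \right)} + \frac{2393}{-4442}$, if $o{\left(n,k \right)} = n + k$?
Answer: $- \frac{334197}{84398} \approx -3.9598$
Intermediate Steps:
$o{\left(n,k \right)} = k + n$
$L{\left(g,Y \right)} = \frac{-10 + Y}{41 + g}$ ($L{\left(g,Y \right)} = \frac{Y - 10}{g + 41} = \frac{Y - 10}{41 + g} = \frac{-10 + Y}{41 + g}$)
$L{\left(-22,-55 \right)} + \frac{2393}{-4442} = \frac{-10 - 55}{41 - 22} + \frac{2393}{-4442} = \frac{1}{19} \left(-65\right) + 2393 \left(- \frac{1}{4442}\right) = \frac{1}{19} \left(-65\right) - \frac{2393}{4442} = - \frac{65}{19} - \frac{2393}{4442} = - \frac{334197}{84398}$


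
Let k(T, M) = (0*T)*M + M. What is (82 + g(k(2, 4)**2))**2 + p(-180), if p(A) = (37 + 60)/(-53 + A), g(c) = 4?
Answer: 1723171/233 ≈ 7395.6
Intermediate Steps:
k(T, M) = M (k(T, M) = 0*M + M = 0 + M = M)
p(A) = 97/(-53 + A)
(82 + g(k(2, 4)**2))**2 + p(-180) = (82 + 4)**2 + 97/(-53 - 180) = 86**2 + 97/(-233) = 7396 + 97*(-1/233) = 7396 - 97/233 = 1723171/233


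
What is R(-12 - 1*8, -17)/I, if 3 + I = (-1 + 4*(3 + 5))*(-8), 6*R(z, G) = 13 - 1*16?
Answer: 1/502 ≈ 0.0019920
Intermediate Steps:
R(z, G) = -½ (R(z, G) = (13 - 1*16)/6 = (13 - 16)/6 = (⅙)*(-3) = -½)
I = -251 (I = -3 + (-1 + 4*(3 + 5))*(-8) = -3 + (-1 + 4*8)*(-8) = -3 + (-1 + 32)*(-8) = -3 + 31*(-8) = -3 - 248 = -251)
R(-12 - 1*8, -17)/I = -½/(-251) = -½*(-1/251) = 1/502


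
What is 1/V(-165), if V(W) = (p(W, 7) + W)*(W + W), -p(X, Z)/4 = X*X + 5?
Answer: 1/35998050 ≈ 2.7779e-8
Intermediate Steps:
p(X, Z) = -20 - 4*X**2 (p(X, Z) = -4*(X*X + 5) = -4*(X**2 + 5) = -4*(5 + X**2) = -20 - 4*X**2)
V(W) = 2*W*(-20 + W - 4*W**2) (V(W) = ((-20 - 4*W**2) + W)*(W + W) = (-20 + W - 4*W**2)*(2*W) = 2*W*(-20 + W - 4*W**2))
1/V(-165) = 1/(2*(-165)*(-20 - 165 - 4*(-165)**2)) = 1/(2*(-165)*(-20 - 165 - 4*27225)) = 1/(2*(-165)*(-20 - 165 - 108900)) = 1/(2*(-165)*(-109085)) = 1/35998050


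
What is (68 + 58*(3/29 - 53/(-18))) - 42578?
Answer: -380999/9 ≈ -42333.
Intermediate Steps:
(68 + 58*(3/29 - 53/(-18))) - 42578 = (68 + 58*(3*(1/29) - 53*(-1/18))) - 42578 = (68 + 58*(3/29 + 53/18)) - 42578 = (68 + 58*(1591/522)) - 42578 = (68 + 1591/9) - 42578 = 2203/9 - 42578 = -380999/9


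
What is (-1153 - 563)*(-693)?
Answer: 1189188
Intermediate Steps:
(-1153 - 563)*(-693) = -1716*(-693) = 1189188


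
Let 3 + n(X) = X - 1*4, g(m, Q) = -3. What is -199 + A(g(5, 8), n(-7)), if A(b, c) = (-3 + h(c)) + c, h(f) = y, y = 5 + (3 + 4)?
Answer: -204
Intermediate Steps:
y = 12 (y = 5 + 7 = 12)
h(f) = 12
n(X) = -7 + X (n(X) = -3 + (X - 1*4) = -3 + (X - 4) = -3 + (-4 + X) = -7 + X)
A(b, c) = 9 + c (A(b, c) = (-3 + 12) + c = 9 + c)
-199 + A(g(5, 8), n(-7)) = -199 + (9 + (-7 - 7)) = -199 + (9 - 14) = -199 - 5 = -204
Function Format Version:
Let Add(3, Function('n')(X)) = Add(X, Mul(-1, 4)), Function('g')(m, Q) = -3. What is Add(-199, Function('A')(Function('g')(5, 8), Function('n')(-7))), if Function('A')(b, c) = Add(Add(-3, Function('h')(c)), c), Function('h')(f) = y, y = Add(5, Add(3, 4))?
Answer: -204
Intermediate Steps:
y = 12 (y = Add(5, 7) = 12)
Function('h')(f) = 12
Function('n')(X) = Add(-7, X) (Function('n')(X) = Add(-3, Add(X, Mul(-1, 4))) = Add(-3, Add(X, -4)) = Add(-3, Add(-4, X)) = Add(-7, X))
Function('A')(b, c) = Add(9, c) (Function('A')(b, c) = Add(Add(-3, 12), c) = Add(9, c))
Add(-199, Function('A')(Function('g')(5, 8), Function('n')(-7))) = Add(-199, Add(9, Add(-7, -7))) = Add(-199, Add(9, -14)) = Add(-199, -5) = -204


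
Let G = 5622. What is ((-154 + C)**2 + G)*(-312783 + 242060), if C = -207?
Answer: -9614296789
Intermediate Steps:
((-154 + C)**2 + G)*(-312783 + 242060) = ((-154 - 207)**2 + 5622)*(-312783 + 242060) = ((-361)**2 + 5622)*(-70723) = (130321 + 5622)*(-70723) = 135943*(-70723) = -9614296789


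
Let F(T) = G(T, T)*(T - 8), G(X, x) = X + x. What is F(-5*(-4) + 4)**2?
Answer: 589824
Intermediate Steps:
F(T) = 2*T*(-8 + T) (F(T) = (T + T)*(T - 8) = (2*T)*(-8 + T) = 2*T*(-8 + T))
F(-5*(-4) + 4)**2 = (2*(-5*(-4) + 4)*(-8 + (-5*(-4) + 4)))**2 = (2*(20 + 4)*(-8 + (20 + 4)))**2 = (2*24*(-8 + 24))**2 = (2*24*16)**2 = 768**2 = 589824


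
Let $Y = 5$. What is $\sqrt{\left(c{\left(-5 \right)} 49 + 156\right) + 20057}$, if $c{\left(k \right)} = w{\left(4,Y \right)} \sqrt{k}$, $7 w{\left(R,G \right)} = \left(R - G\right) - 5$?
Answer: $\sqrt{20213 - 42 i \sqrt{5}} \approx 142.17 - 0.3303 i$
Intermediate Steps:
$w{\left(R,G \right)} = - \frac{5}{7} - \frac{G}{7} + \frac{R}{7}$ ($w{\left(R,G \right)} = \frac{\left(R - G\right) - 5}{7} = \frac{-5 + R - G}{7} = - \frac{5}{7} - \frac{G}{7} + \frac{R}{7}$)
$c{\left(k \right)} = - \frac{6 \sqrt{k}}{7}$ ($c{\left(k \right)} = \left(- \frac{5}{7} - \frac{5}{7} + \frac{1}{7} \cdot 4\right) \sqrt{k} = \left(- \frac{5}{7} - \frac{5}{7} + \frac{4}{7}\right) \sqrt{k} = - \frac{6 \sqrt{k}}{7}$)
$\sqrt{\left(c{\left(-5 \right)} 49 + 156\right) + 20057} = \sqrt{\left(- \frac{6 \sqrt{-5}}{7} \cdot 49 + 156\right) + 20057} = \sqrt{\left(- \frac{6 i \sqrt{5}}{7} \cdot 49 + 156\right) + 20057} = \sqrt{\left(- 42 i \sqrt{5} + 156\right) + 20057} = \sqrt{\left(156 - 42 i \sqrt{5}\right) + 20057} = \sqrt{20213 - 42 i \sqrt{5}}$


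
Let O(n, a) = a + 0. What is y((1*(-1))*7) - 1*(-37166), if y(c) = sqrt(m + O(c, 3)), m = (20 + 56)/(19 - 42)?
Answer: 37166 + I*sqrt(161)/23 ≈ 37166.0 + 0.55168*I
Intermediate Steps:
O(n, a) = a
m = -76/23 (m = 76/(-23) = 76*(-1/23) = -76/23 ≈ -3.3043)
y(c) = I*sqrt(161)/23 (y(c) = sqrt(-76/23 + 3) = sqrt(-7/23) = I*sqrt(161)/23)
y((1*(-1))*7) - 1*(-37166) = I*sqrt(161)/23 - 1*(-37166) = I*sqrt(161)/23 + 37166 = 37166 + I*sqrt(161)/23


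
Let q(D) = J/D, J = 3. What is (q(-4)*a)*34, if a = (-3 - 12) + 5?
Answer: 255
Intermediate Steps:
a = -10 (a = -15 + 5 = -10)
q(D) = 3/D
(q(-4)*a)*34 = ((3/(-4))*(-10))*34 = ((3*(-1/4))*(-10))*34 = -3/4*(-10)*34 = (15/2)*34 = 255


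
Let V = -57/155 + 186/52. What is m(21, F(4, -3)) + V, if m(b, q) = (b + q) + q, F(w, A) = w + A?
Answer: 105623/4030 ≈ 26.209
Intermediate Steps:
F(w, A) = A + w
m(b, q) = b + 2*q
V = 12933/4030 (V = -57*1/155 + 186*(1/52) = -57/155 + 93/26 = 12933/4030 ≈ 3.2092)
m(21, F(4, -3)) + V = (21 + 2*(-3 + 4)) + 12933/4030 = (21 + 2*1) + 12933/4030 = (21 + 2) + 12933/4030 = 23 + 12933/4030 = 105623/4030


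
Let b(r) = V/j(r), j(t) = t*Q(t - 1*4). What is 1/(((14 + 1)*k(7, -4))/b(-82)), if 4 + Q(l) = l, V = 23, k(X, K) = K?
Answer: -23/442800 ≈ -5.1942e-5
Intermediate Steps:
Q(l) = -4 + l
j(t) = t*(-8 + t) (j(t) = t*(-4 + (t - 1*4)) = t*(-4 + (t - 4)) = t*(-4 + (-4 + t)) = t*(-8 + t))
b(r) = 23/(r*(-8 + r)) (b(r) = 23/((r*(-8 + r))) = 23*(1/(r*(-8 + r))) = 23/(r*(-8 + r)))
1/(((14 + 1)*k(7, -4))/b(-82)) = 1/(((14 + 1)*(-4))/((23/(-82*(-8 - 82))))) = 1/((15*(-4))/((23*(-1/82)/(-90)))) = 1/(-60/(23*(-1/82)*(-1/90))) = 1/(-60/23/7380) = 1/(-60*7380/23) = 1/(-442800/23) = -23/442800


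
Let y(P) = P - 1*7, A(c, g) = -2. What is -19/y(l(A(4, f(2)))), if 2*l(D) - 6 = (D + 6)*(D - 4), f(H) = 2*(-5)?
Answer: 19/16 ≈ 1.1875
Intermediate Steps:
f(H) = -10
l(D) = 3 + (-4 + D)*(6 + D)/2 (l(D) = 3 + ((D + 6)*(D - 4))/2 = 3 + ((6 + D)*(-4 + D))/2 = 3 + ((-4 + D)*(6 + D))/2 = 3 + (-4 + D)*(6 + D)/2)
y(P) = -7 + P (y(P) = P - 7 = -7 + P)
-19/y(l(A(4, f(2)))) = -19/(-7 + (-9 - 2 + (½)*(-2)²)) = -19/(-7 + (-9 - 2 + (½)*4)) = -19/(-7 + (-9 - 2 + 2)) = -19/(-7 - 9) = -19/(-16) = -19*(-1/16) = 19/16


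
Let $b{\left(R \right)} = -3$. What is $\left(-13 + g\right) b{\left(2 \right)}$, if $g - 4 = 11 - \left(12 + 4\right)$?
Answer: $42$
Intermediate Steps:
$g = -1$ ($g = 4 + \left(11 - \left(12 + 4\right)\right) = 4 + \left(11 - 16\right) = 4 - 5 = -1$)
$\left(-13 + g\right) b{\left(2 \right)} = \left(-13 - 1\right) \left(-3\right) = \left(-14\right) \left(-3\right) = 42$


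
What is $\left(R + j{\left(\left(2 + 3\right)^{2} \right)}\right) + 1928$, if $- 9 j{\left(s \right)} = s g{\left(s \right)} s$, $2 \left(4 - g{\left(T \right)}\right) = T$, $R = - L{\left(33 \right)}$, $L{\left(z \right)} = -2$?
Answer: $\frac{45365}{18} \approx 2520.3$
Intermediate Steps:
$R = 2$ ($R = \left(-1\right) \left(-2\right) = 2$)
$g{\left(T \right)} = 4 - \frac{T}{2}$
$j{\left(s \right)} = - \frac{s^{2} \left(4 - \frac{s}{2}\right)}{9}$ ($j{\left(s \right)} = - \frac{s \left(4 - \frac{s}{2}\right) s}{9} = - \frac{s^{2} \left(4 - \frac{s}{2}\right)}{9}$)
$\left(R + j{\left(\left(2 + 3\right)^{2} \right)}\right) + 1928 = \left(2 + \frac{\left(\left(2 + 3\right)^{2}\right)^{2} \left(-8 + \left(2 + 3\right)^{2}\right)}{18}\right) + 1928 = \left(2 + \frac{\left(5^{2}\right)^{2} \left(-8 + 5^{2}\right)}{18}\right) + 1928 = \left(2 + \frac{25^{2} \left(-8 + 25\right)}{18}\right) + 1928 = \left(2 + \frac{1}{18} \cdot 625 \cdot 17\right) + 1928 = \left(2 + \frac{10625}{18}\right) + 1928 = \frac{10661}{18} + 1928 = \frac{45365}{18}$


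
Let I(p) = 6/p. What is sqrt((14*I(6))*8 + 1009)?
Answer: sqrt(1121) ≈ 33.481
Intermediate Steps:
sqrt((14*I(6))*8 + 1009) = sqrt((14*(6/6))*8 + 1009) = sqrt((14*(6*(1/6)))*8 + 1009) = sqrt((14*1)*8 + 1009) = sqrt(14*8 + 1009) = sqrt(112 + 1009) = sqrt(1121)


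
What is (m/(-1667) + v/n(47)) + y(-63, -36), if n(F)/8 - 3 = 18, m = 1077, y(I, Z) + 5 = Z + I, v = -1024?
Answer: -3876721/35007 ≈ -110.74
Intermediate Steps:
y(I, Z) = -5 + I + Z (y(I, Z) = -5 + (Z + I) = -5 + (I + Z) = -5 + I + Z)
n(F) = 168 (n(F) = 24 + 8*18 = 24 + 144 = 168)
(m/(-1667) + v/n(47)) + y(-63, -36) = (1077/(-1667) - 1024/168) + (-5 - 63 - 36) = (1077*(-1/1667) - 1024*1/168) - 104 = (-1077/1667 - 128/21) - 104 = -235993/35007 - 104 = -3876721/35007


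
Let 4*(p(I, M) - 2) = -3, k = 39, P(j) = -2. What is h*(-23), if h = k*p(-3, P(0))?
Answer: -4485/4 ≈ -1121.3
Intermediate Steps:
p(I, M) = 5/4 (p(I, M) = 2 + (1/4)*(-3) = 2 - 3/4 = 5/4)
h = 195/4 (h = 39*(5/4) = 195/4 ≈ 48.750)
h*(-23) = (195/4)*(-23) = -4485/4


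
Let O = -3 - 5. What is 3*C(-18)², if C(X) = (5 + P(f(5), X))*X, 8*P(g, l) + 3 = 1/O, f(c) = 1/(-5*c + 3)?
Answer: 21147075/1024 ≈ 20651.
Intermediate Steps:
O = -8
f(c) = 1/(3 - 5*c)
P(g, l) = -25/64 (P(g, l) = -3/8 + (⅛)/(-8) = -3/8 + (⅛)*(-⅛) = -3/8 - 1/64 = -25/64)
C(X) = 295*X/64 (C(X) = (5 - 25/64)*X = 295*X/64)
3*C(-18)² = 3*((295/64)*(-18))² = 3*(-2655/32)² = 3*(7049025/1024) = 21147075/1024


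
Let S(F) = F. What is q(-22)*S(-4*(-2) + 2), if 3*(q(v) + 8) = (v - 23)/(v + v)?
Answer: -1685/22 ≈ -76.591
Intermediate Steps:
q(v) = -8 + (-23 + v)/(6*v) (q(v) = -8 + ((v - 23)/(v + v))/3 = -8 + ((-23 + v)/((2*v)))/3 = -8 + ((-23 + v)*(1/(2*v)))/3 = -8 + ((-23 + v)/(2*v))/3 = -8 + (-23 + v)/(6*v))
q(-22)*S(-4*(-2) + 2) = ((⅙)*(-23 - 47*(-22))/(-22))*(-4*(-2) + 2) = ((⅙)*(-1/22)*(-23 + 1034))*(8 + 2) = ((⅙)*(-1/22)*1011)*10 = -337/44*10 = -1685/22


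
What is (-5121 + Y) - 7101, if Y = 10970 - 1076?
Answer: -2328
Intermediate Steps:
Y = 9894
(-5121 + Y) - 7101 = (-5121 + 9894) - 7101 = 4773 - 7101 = -2328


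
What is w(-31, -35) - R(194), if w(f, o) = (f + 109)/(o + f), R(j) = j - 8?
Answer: -2059/11 ≈ -187.18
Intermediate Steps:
R(j) = -8 + j
w(f, o) = (109 + f)/(f + o)
w(-31, -35) - R(194) = (109 - 31)/(-31 - 35) - (-8 + 194) = 78/(-66) - 1*186 = -1/66*78 - 186 = -13/11 - 186 = -2059/11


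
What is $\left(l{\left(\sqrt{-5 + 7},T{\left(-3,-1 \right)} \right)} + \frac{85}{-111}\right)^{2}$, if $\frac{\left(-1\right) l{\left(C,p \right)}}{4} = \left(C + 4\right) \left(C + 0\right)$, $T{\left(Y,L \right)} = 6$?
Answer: $\frac{7255081}{12321} + \frac{31136 \sqrt{2}}{111} \approx 985.53$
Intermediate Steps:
$l{\left(C,p \right)} = - 4 C \left(4 + C\right)$ ($l{\left(C,p \right)} = - 4 \left(C + 4\right) \left(C + 0\right) = - 4 \left(4 + C\right) C = - 4 C \left(4 + C\right)$)
$\left(l{\left(\sqrt{-5 + 7},T{\left(-3,-1 \right)} \right)} + \frac{85}{-111}\right)^{2} = \left(- 4 \sqrt{-5 + 7} \left(4 + \sqrt{-5 + 7}\right) + \frac{85}{-111}\right)^{2} = \left(- 4 \sqrt{2} \left(4 + \sqrt{2}\right) + 85 \left(- \frac{1}{111}\right)\right)^{2} = \left(- 4 \sqrt{2} \left(4 + \sqrt{2}\right) - \frac{85}{111}\right)^{2} = \left(- \frac{85}{111} - 4 \sqrt{2} \left(4 + \sqrt{2}\right)\right)^{2}$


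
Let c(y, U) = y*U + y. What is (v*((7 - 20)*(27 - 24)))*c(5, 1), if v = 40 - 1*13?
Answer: -10530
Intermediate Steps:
c(y, U) = y + U*y (c(y, U) = U*y + y = y + U*y)
v = 27 (v = 40 - 13 = 27)
(v*((7 - 20)*(27 - 24)))*c(5, 1) = (27*((7 - 20)*(27 - 24)))*(5*(1 + 1)) = (27*(-13*3))*(5*2) = (27*(-39))*10 = -1053*10 = -10530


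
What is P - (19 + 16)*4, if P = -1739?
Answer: -1879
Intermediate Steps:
P - (19 + 16)*4 = -1739 - (19 + 16)*4 = -1739 - 35*4 = -1739 - 1*140 = -1739 - 140 = -1879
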